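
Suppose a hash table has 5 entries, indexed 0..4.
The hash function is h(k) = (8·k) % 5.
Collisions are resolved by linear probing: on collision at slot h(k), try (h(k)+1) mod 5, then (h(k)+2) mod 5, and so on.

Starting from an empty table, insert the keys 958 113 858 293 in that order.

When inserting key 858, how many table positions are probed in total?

958: h=4 -> slot 4
113: h=4, probe 4,0 -> slot 0
858: h=4, probe 4,0,1 -> slot 1
293: h=4, probe 4,0,1,2 -> slot 2
Table: [113, 858, 293, ., 958]

3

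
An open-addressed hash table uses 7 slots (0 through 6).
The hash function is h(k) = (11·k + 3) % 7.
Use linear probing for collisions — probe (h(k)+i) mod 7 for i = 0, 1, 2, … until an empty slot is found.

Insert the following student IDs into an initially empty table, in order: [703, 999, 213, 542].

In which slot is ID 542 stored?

4

703 hashes to 1; slot 1 is free → place at 1.
999 hashes to 2; slot 2 is free → place at 2.
213 hashes to 1; 1,2 taken → place at 3.
542 hashes to 1; 1,2,3 taken → place at 4.
Table: [∅, 703, 999, 213, 542, ∅, ∅]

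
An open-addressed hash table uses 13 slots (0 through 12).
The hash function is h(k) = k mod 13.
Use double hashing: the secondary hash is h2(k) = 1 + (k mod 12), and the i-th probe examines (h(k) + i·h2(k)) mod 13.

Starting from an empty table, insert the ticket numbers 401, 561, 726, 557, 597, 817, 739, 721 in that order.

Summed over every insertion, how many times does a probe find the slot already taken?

401 hashes to 11; slot 11 is free -> place at 11.
561 hashes to 2; slot 2 is free -> place at 2.
726 hashes to 11, h2=7; 11 taken -> place at 5.
557 hashes to 11, h2=6; 11 taken -> place at 4.
597 hashes to 12; slot 12 is free -> place at 12.
817 hashes to 11, h2=2; 11 taken -> place at 0.
739 hashes to 11, h2=8; 11 taken -> place at 6.
721 hashes to 6, h2=2; 6 taken -> place at 8.
Table: [817, —, 561, —, 557, 726, 739, —, 721, —, —, 401, 597]

5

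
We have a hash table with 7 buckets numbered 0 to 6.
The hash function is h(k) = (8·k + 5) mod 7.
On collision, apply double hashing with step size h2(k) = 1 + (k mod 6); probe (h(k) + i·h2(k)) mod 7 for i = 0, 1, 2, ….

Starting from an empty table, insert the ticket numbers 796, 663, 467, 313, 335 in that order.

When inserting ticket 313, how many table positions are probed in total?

796 hashes to 3; slot 3 is free -> place at 3.
663 hashes to 3, h2=4; 3 taken -> place at 0.
467 hashes to 3, h2=6; 3 taken -> place at 2.
313 hashes to 3, h2=2; 3 taken -> place at 5.
335 hashes to 4; slot 4 is free -> place at 4.
Table: [663, ∅, 467, 796, 335, 313, ∅]

2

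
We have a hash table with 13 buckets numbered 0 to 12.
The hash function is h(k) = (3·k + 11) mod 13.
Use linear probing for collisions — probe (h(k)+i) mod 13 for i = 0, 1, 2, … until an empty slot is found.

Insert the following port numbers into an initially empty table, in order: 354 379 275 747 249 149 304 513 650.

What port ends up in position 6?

249

Insert 354: h=7, slot 7 empty -> index 7.
Insert 379: h=4, slot 4 empty -> index 4.
Insert 275: h=4, slot 4 occupied -> index 5.
Insert 747: h=3, slot 3 empty -> index 3.
Insert 249: h=4, slots 4,5 occupied -> index 6.
Insert 149: h=3, slots 3,4,5,6,7 occupied -> index 8.
Insert 304: h=0, slot 0 empty -> index 0.
Insert 513: h=3, slots 3,4,5,6,7,8 occupied -> index 9.
Insert 650: h=11, slot 11 empty -> index 11.
Table: [304, ∅, ∅, 747, 379, 275, 249, 354, 149, 513, ∅, 650, ∅]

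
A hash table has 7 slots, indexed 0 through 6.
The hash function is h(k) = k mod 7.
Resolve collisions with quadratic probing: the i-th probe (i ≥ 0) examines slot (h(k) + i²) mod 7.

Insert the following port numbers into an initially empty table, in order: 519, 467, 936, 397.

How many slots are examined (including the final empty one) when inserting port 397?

3

519 hashes to 1; slot 1 is free → place at 1.
467 hashes to 5; slot 5 is free → place at 5.
936 hashes to 5; 5 taken → place at 6.
397 hashes to 5; 5,6 taken → place at 2.
Table: [., 519, 397, ., ., 467, 936]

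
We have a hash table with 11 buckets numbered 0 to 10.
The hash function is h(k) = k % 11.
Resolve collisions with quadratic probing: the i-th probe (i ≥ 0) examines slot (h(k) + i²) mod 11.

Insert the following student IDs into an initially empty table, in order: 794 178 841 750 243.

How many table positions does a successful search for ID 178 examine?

Insert 794: h=2, slot 2 empty -> index 2.
Insert 178: h=2, slot 2 occupied -> index 3.
Insert 841: h=5, slot 5 empty -> index 5.
Insert 750: h=2, slots 2,3 occupied -> index 6.
Insert 243: h=1, slot 1 empty -> index 1.
Table: [—, 243, 794, 178, —, 841, 750, —, —, —, —]
Lookup 178: h=2, probe 2,3 → found at 3.

2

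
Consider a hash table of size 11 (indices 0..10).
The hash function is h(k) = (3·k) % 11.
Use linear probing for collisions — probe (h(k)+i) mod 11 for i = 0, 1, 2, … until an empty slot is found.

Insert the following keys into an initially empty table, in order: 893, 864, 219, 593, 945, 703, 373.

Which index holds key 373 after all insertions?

1

893 hashes to 6; slot 6 is free => place at 6.
864 hashes to 7; slot 7 is free => place at 7.
219 hashes to 8; slot 8 is free => place at 8.
593 hashes to 8; 8 taken => place at 9.
945 hashes to 8; 8,9 taken => place at 10.
703 hashes to 8; 8,9,10 taken => place at 0.
373 hashes to 8; 8,9,10,0 taken => place at 1.
Table: [703, 373, ., ., ., ., 893, 864, 219, 593, 945]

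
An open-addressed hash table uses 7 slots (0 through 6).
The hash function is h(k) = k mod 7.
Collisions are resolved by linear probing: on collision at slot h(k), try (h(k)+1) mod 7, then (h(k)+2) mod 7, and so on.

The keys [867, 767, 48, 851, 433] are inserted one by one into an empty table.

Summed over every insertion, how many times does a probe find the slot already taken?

867 hashes to 6; slot 6 is free → place at 6.
767 hashes to 4; slot 4 is free → place at 4.
48 hashes to 6; 6 taken → place at 0.
851 hashes to 4; 4 taken → place at 5.
433 hashes to 6; 6,0 taken → place at 1.
Table: [48, 433, -, -, 767, 851, 867]

4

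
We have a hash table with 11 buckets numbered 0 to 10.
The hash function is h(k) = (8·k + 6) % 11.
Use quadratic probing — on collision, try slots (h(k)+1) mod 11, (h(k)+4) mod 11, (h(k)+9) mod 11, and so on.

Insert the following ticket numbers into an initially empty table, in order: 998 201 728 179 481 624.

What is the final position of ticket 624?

2

998: h=4 -> slot 4
201: h=8 -> slot 8
728: h=0 -> slot 0
179: h=8, probe 8,9 -> slot 9
481: h=4, probe 4,5 -> slot 5
624: h=4, probe 4,5,8,2 -> slot 2
Table: [728, -, 624, -, 998, 481, -, -, 201, 179, -]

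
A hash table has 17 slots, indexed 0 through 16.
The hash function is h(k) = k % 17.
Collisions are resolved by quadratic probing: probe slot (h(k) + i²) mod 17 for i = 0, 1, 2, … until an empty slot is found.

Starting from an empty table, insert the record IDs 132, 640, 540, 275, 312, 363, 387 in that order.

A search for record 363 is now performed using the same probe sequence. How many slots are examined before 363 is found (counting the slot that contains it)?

2

132: h=13 => slot 13
640: h=11 => slot 11
540: h=13, probe 13,14 => slot 14
275: h=3 => slot 3
312: h=6 => slot 6
363: h=6, probe 6,7 => slot 7
387: h=13, probe 13,14,0 => slot 0
Table: [387, _, _, 275, _, _, 312, 363, _, _, _, 640, _, 132, 540, _, _]
Lookup 363: h=6, probe 6,7 → found at 7.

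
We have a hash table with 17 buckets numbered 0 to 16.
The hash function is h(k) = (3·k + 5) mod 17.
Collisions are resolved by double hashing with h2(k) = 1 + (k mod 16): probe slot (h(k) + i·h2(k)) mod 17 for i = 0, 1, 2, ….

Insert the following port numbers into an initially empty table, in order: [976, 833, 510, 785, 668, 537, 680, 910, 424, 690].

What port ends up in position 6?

680

Insert 976: h=9, slot 9 empty -> index 9.
Insert 833: h=5, slot 5 empty -> index 5.
Insert 510: h=5, h2=15, slot 5 occupied -> index 3.
Insert 785: h=14, slot 14 empty -> index 14.
Insert 668: h=3, h2=13, slot 3 occupied -> index 16.
Insert 537: h=1, slot 1 empty -> index 1.
Insert 680: h=5, h2=9, slots 5,14 occupied -> index 6.
Insert 910: h=15, slot 15 empty -> index 15.
Insert 424: h=2, slot 2 empty -> index 2.
Insert 690: h=1, h2=3, slot 1 occupied -> index 4.
Table: [-, 537, 424, 510, 690, 833, 680, -, -, 976, -, -, -, -, 785, 910, 668]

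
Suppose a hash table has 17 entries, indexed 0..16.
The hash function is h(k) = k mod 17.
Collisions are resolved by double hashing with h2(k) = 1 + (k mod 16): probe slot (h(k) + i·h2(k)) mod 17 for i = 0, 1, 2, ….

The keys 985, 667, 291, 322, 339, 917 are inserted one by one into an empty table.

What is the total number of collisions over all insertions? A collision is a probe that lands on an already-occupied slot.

5

985: h=16 → slot 16
667: h=4 → slot 4
291: h=2 → slot 2
322: h=16, h2=3, probe 16,2,5 → slot 5
339: h=16, h2=4, probe 16,3 → slot 3
917: h=16, h2=6, probe 16,5,11 → slot 11
Table: [—, —, 291, 339, 667, 322, —, —, —, —, —, 917, —, —, —, —, 985]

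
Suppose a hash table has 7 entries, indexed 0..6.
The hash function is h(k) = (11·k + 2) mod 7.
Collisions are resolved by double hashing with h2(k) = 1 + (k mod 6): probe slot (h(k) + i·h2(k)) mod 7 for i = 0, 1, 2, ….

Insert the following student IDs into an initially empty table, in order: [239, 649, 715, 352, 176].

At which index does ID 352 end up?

4

Insert 239: h=6, slot 6 empty => index 6.
Insert 649: h=1, slot 1 empty => index 1.
Insert 715: h=6, h2=2, slots 6,1 occupied => index 3.
Insert 352: h=3, h2=5, slots 3,1,6 occupied => index 4.
Insert 176: h=6, h2=3, slot 6 occupied => index 2.
Table: [., 649, 176, 715, 352, ., 239]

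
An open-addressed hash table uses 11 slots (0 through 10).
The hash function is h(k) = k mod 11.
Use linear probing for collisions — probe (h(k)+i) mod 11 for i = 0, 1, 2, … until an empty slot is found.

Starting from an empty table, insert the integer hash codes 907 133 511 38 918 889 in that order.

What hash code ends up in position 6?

907 hashes to 5; slot 5 is free => place at 5.
133 hashes to 1; slot 1 is free => place at 1.
511 hashes to 5; 5 taken => place at 6.
38 hashes to 5; 5,6 taken => place at 7.
918 hashes to 5; 5,6,7 taken => place at 8.
889 hashes to 9; slot 9 is free => place at 9.
Table: [—, 133, —, —, —, 907, 511, 38, 918, 889, —]

511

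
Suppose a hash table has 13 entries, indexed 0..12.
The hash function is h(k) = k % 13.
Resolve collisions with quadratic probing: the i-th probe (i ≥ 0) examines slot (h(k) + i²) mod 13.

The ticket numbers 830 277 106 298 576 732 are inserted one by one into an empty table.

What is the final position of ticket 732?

Insert 830: h=11, slot 11 empty => index 11.
Insert 277: h=4, slot 4 empty => index 4.
Insert 106: h=2, slot 2 empty => index 2.
Insert 298: h=12, slot 12 empty => index 12.
Insert 576: h=4, slot 4 occupied => index 5.
Insert 732: h=4, slots 4,5 occupied => index 8.
Table: [_, _, 106, _, 277, 576, _, _, 732, _, _, 830, 298]

8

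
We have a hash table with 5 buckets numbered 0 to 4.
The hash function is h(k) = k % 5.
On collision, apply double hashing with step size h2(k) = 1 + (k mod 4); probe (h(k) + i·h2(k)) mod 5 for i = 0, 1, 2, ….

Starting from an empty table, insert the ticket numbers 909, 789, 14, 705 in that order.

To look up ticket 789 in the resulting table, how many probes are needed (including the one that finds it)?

909: h=4 => slot 4
789: h=4, h2=2, probe 4,1 => slot 1
14: h=4, h2=3, probe 4,2 => slot 2
705: h=0 => slot 0
Table: [705, 789, 14, _, 909]
Lookup 789: h=4, h2=2, probe 4,1 → found at 1.

2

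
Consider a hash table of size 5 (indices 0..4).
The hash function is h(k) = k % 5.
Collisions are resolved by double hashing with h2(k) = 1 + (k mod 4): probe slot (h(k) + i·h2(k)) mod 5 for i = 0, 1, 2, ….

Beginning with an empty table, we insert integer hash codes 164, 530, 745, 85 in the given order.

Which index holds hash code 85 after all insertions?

1

164 hashes to 4; slot 4 is free → place at 4.
530 hashes to 0; slot 0 is free → place at 0.
745 hashes to 0, h2=2; 0 taken → place at 2.
85 hashes to 0, h2=2; 0,2,4 taken → place at 1.
Table: [530, 85, 745, ∅, 164]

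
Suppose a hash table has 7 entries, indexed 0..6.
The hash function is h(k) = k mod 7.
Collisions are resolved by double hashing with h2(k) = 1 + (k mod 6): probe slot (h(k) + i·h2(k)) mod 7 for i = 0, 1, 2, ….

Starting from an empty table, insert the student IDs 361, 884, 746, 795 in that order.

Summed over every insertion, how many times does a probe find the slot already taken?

Insert 361: h=4, slot 4 empty → index 4.
Insert 884: h=2, slot 2 empty → index 2.
Insert 746: h=4, h2=3, slot 4 occupied → index 0.
Insert 795: h=4, h2=4, slot 4 occupied → index 1.
Table: [746, 795, 884, ., 361, ., .]

2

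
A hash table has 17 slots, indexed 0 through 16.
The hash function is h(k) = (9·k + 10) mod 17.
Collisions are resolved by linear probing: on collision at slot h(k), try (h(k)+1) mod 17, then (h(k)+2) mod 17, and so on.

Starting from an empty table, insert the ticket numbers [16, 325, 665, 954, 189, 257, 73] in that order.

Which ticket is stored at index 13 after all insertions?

954

16: h=1 => slot 1
325: h=11 => slot 11
665: h=11, probe 11,12 => slot 12
954: h=11, probe 11,12,13 => slot 13
189: h=11, probe 11,12,13,14 => slot 14
257: h=11, probe 11,12,13,14,15 => slot 15
73: h=4 => slot 4
Table: [—, 16, —, —, 73, —, —, —, —, —, —, 325, 665, 954, 189, 257, —]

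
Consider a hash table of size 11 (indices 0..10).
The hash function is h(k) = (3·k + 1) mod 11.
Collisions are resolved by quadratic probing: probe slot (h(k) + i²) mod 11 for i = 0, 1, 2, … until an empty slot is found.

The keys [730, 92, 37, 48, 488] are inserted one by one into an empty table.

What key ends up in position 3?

Insert 730: h=2, slot 2 empty => index 2.
Insert 92: h=2, slot 2 occupied => index 3.
Insert 37: h=2, slots 2,3 occupied => index 6.
Insert 48: h=2, slots 2,3,6 occupied => index 0.
Insert 488: h=2, slots 2,3,6,0 occupied => index 7.
Table: [48, ∅, 730, 92, ∅, ∅, 37, 488, ∅, ∅, ∅]

92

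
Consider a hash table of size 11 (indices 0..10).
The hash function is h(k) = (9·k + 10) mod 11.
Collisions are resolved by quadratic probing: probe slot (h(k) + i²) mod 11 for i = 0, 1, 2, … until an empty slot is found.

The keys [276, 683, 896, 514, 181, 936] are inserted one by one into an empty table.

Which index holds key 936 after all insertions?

276: h=8 -> slot 8
683: h=8, probe 8,9 -> slot 9
896: h=0 -> slot 0
514: h=5 -> slot 5
181: h=0, probe 0,1 -> slot 1
936: h=8, probe 8,9,1,6 -> slot 6
Table: [896, 181, ., ., ., 514, 936, ., 276, 683, .]

6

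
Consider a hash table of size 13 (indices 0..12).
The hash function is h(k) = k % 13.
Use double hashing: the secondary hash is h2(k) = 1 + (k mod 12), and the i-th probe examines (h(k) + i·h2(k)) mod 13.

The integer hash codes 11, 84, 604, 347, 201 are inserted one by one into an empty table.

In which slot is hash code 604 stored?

11 hashes to 11; slot 11 is free => place at 11.
84 hashes to 6; slot 6 is free => place at 6.
604 hashes to 6, h2=5; 6,11 taken => place at 3.
347 hashes to 9; slot 9 is free => place at 9.
201 hashes to 6, h2=10; 6,3 taken => place at 0.
Table: [201, -, -, 604, -, -, 84, -, -, 347, -, 11, -]

3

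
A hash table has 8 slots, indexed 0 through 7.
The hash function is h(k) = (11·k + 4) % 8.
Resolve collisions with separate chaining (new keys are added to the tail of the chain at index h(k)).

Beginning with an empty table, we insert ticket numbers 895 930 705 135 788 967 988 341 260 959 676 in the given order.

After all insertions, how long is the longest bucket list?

4

895 -> bucket 1
930 -> bucket 2
705 -> bucket 7
135 -> bucket 1 (collision)
788 -> bucket 0
967 -> bucket 1 (collision)
988 -> bucket 0 (collision)
341 -> bucket 3
260 -> bucket 0 (collision)
959 -> bucket 1 (collision)
676 -> bucket 0 (collision)
Final buckets:
0: 788 -> 988 -> 260 -> 676
1: 895 -> 135 -> 967 -> 959
2: 930
3: 341
4: .
5: .
6: .
7: 705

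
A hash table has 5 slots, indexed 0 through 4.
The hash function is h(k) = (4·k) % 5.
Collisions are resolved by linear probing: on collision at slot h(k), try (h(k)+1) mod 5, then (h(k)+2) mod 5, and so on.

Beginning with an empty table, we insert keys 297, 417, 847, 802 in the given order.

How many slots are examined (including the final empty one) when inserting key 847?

3

297: h=3 → slot 3
417: h=3, probe 3,4 → slot 4
847: h=3, probe 3,4,0 → slot 0
802: h=3, probe 3,4,0,1 → slot 1
Table: [847, 802, ., 297, 417]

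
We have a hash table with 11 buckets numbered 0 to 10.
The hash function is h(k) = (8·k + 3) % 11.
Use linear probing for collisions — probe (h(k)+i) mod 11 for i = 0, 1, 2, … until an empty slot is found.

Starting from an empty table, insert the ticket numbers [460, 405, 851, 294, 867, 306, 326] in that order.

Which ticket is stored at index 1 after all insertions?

294

460 hashes to 9; slot 9 is free => place at 9.
405 hashes to 9; 9 taken => place at 10.
851 hashes to 2; slot 2 is free => place at 2.
294 hashes to 1; slot 1 is free => place at 1.
867 hashes to 9; 9,10 taken => place at 0.
306 hashes to 9; 9,10,0,1,2 taken => place at 3.
326 hashes to 4; slot 4 is free => place at 4.
Table: [867, 294, 851, 306, 326, ∅, ∅, ∅, ∅, 460, 405]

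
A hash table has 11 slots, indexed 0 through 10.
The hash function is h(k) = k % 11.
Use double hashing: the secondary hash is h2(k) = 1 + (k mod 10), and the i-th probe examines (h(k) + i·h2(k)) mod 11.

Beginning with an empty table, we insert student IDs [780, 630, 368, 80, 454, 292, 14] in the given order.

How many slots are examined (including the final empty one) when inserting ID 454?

780: h=10 => slot 10
630: h=3 => slot 3
368: h=5 => slot 5
80: h=3, h2=1, probe 3,4 => slot 4
454: h=3, h2=5, probe 3,8 => slot 8
292: h=6 => slot 6
14: h=3, h2=5, probe 3,8,2 => slot 2
Table: [-, -, 14, 630, 80, 368, 292, -, 454, -, 780]

2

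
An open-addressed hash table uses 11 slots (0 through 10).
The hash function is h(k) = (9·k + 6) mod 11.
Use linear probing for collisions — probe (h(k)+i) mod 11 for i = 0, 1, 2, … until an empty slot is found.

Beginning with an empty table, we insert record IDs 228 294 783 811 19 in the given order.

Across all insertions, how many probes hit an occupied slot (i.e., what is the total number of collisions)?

228: h=1 → slot 1
294: h=1, probe 1,2 → slot 2
783: h=2, probe 2,3 → slot 3
811: h=1, probe 1,2,3,4 → slot 4
19: h=1, probe 1,2,3,4,5 → slot 5
Table: [., 228, 294, 783, 811, 19, ., ., ., ., .]

9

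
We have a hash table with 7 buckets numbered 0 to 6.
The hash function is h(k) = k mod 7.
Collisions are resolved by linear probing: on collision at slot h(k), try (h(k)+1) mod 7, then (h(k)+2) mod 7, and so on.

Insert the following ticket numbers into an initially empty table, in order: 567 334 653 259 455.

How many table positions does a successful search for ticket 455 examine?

567: h=0 -> slot 0
334: h=5 -> slot 5
653: h=2 -> slot 2
259: h=0, probe 0,1 -> slot 1
455: h=0, probe 0,1,2,3 -> slot 3
Table: [567, 259, 653, 455, ∅, 334, ∅]
Lookup 455: h=0, probe 0,1,2,3 → found at 3.

4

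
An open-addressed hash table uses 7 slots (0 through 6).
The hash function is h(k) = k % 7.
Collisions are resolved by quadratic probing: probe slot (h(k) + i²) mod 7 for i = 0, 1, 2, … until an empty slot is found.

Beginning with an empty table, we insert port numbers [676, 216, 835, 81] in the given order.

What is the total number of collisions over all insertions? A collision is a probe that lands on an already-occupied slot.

1

676: h=4 => slot 4
216: h=6 => slot 6
835: h=2 => slot 2
81: h=4, probe 4,5 => slot 5
Table: [., ., 835, ., 676, 81, 216]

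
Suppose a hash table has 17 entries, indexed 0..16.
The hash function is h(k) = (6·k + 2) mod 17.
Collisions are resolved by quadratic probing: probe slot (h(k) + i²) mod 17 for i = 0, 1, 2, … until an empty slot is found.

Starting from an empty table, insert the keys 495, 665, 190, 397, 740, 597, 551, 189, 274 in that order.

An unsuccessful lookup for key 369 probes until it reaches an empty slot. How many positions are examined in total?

495 hashes to 14; slot 14 is free => place at 14.
665 hashes to 14; 14 taken => place at 15.
190 hashes to 3; slot 3 is free => place at 3.
397 hashes to 4; slot 4 is free => place at 4.
740 hashes to 5; slot 5 is free => place at 5.
597 hashes to 14; 14,15 taken => place at 1.
551 hashes to 10; slot 10 is free => place at 10.
189 hashes to 14; 14,15,1 taken => place at 6.
274 hashes to 14; 14,15,1,6 taken => place at 13.
Table: [., 597, ., 190, 397, 740, 189, ., ., ., 551, ., ., 274, 495, 665, .]
Lookup 369: h=6, probe 6,7 → slot 7 empty, not found.

2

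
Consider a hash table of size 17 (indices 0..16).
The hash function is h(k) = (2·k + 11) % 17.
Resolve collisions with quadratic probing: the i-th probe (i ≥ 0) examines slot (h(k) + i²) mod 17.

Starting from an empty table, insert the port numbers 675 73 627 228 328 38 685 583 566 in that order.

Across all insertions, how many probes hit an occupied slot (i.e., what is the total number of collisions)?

Insert 675: h=1, slot 1 empty => index 1.
Insert 73: h=4, slot 4 empty => index 4.
Insert 627: h=7, slot 7 empty => index 7.
Insert 228: h=8, slot 8 empty => index 8.
Insert 328: h=4, slot 4 occupied => index 5.
Insert 38: h=2, slot 2 empty => index 2.
Insert 685: h=4, slots 4,5,8 occupied => index 13.
Insert 583: h=4, slots 4,5,8,13 occupied => index 3.
Insert 566: h=4, slots 4,5,8,13,3 occupied => index 12.
Table: [—, 675, 38, 583, 73, 328, —, 627, 228, —, —, —, 566, 685, —, —, —]

13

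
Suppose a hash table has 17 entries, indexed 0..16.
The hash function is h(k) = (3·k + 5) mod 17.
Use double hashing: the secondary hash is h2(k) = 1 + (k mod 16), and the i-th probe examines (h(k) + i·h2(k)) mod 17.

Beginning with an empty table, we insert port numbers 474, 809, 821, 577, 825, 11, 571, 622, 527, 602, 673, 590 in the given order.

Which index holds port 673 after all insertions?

7

474 hashes to 16; slot 16 is free -> place at 16.
809 hashes to 1; slot 1 is free -> place at 1.
821 hashes to 3; slot 3 is free -> place at 3.
577 hashes to 2; slot 2 is free -> place at 2.
825 hashes to 15; slot 15 is free -> place at 15.
11 hashes to 4; slot 4 is free -> place at 4.
571 hashes to 1, h2=12; 1 taken -> place at 13.
622 hashes to 1, h2=15; 1,16 taken -> place at 14.
527 hashes to 5; slot 5 is free -> place at 5.
602 hashes to 9; slot 9 is free -> place at 9.
673 hashes to 1, h2=2; 1,3,5 taken -> place at 7.
590 hashes to 7, h2=15; 7,5,3,1,16,14 taken -> place at 12.
Table: [-, 809, 577, 821, 11, 527, -, 673, -, 602, -, -, 590, 571, 622, 825, 474]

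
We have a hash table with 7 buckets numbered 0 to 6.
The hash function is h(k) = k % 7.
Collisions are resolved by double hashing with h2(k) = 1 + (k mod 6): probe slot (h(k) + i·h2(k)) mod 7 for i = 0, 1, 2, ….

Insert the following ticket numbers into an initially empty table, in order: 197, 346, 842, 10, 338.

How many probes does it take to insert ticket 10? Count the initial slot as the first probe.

Insert 197: h=1, slot 1 empty -> index 1.
Insert 346: h=3, slot 3 empty -> index 3.
Insert 842: h=2, slot 2 empty -> index 2.
Insert 10: h=3, h2=5, slots 3,1 occupied -> index 6.
Insert 338: h=2, h2=3, slot 2 occupied -> index 5.
Table: [-, 197, 842, 346, -, 338, 10]

3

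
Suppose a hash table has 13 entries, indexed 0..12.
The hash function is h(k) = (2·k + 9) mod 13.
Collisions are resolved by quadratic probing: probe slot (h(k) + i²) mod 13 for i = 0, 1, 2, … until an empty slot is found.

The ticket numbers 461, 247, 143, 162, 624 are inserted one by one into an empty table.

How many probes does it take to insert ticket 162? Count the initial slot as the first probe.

3

461: h=8 → slot 8
247: h=9 → slot 9
143: h=9, probe 9,10 → slot 10
162: h=8, probe 8,9,12 → slot 12
624: h=9, probe 9,10,0 → slot 0
Table: [624, _, _, _, _, _, _, _, 461, 247, 143, _, 162]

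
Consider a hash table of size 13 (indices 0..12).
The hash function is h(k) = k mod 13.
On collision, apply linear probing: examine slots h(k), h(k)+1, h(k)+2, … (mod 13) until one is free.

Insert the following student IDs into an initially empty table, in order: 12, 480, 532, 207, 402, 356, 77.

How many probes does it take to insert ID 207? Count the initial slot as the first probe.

12 hashes to 12; slot 12 is free -> place at 12.
480 hashes to 12; 12 taken -> place at 0.
532 hashes to 12; 12,0 taken -> place at 1.
207 hashes to 12; 12,0,1 taken -> place at 2.
402 hashes to 12; 12,0,1,2 taken -> place at 3.
356 hashes to 5; slot 5 is free -> place at 5.
77 hashes to 12; 12,0,1,2,3 taken -> place at 4.
Table: [480, 532, 207, 402, 77, 356, ∅, ∅, ∅, ∅, ∅, ∅, 12]

4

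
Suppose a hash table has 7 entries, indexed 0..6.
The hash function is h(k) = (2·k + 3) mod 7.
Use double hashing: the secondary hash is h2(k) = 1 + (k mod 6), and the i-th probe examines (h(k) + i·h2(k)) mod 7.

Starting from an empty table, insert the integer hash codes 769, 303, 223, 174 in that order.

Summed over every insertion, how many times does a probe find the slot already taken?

769 hashes to 1; slot 1 is free → place at 1.
303 hashes to 0; slot 0 is free → place at 0.
223 hashes to 1, h2=2; 1 taken → place at 3.
174 hashes to 1, h2=1; 1 taken → place at 2.
Table: [303, 769, 174, 223, ., ., .]

2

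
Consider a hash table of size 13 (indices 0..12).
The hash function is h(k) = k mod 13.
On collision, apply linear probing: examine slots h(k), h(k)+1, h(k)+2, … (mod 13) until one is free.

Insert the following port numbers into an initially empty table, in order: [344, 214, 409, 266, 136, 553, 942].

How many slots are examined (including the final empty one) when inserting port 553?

Insert 344: h=6, slot 6 empty -> index 6.
Insert 214: h=6, slot 6 occupied -> index 7.
Insert 409: h=6, slots 6,7 occupied -> index 8.
Insert 266: h=6, slots 6,7,8 occupied -> index 9.
Insert 136: h=6, slots 6,7,8,9 occupied -> index 10.
Insert 553: h=7, slots 7,8,9,10 occupied -> index 11.
Insert 942: h=6, slots 6,7,8,9,10,11 occupied -> index 12.
Table: [—, —, —, —, —, —, 344, 214, 409, 266, 136, 553, 942]

5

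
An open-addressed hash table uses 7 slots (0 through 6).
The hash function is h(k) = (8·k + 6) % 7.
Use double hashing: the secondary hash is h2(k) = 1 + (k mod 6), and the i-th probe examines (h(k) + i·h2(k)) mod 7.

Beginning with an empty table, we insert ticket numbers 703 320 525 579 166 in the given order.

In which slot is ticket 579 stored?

Insert 703: h=2, slot 2 empty -> index 2.
Insert 320: h=4, slot 4 empty -> index 4.
Insert 525: h=6, slot 6 empty -> index 6.
Insert 579: h=4, h2=4, slot 4 occupied -> index 1.
Insert 166: h=4, h2=5, slots 4,2 occupied -> index 0.
Table: [166, 579, 703, ., 320, ., 525]

1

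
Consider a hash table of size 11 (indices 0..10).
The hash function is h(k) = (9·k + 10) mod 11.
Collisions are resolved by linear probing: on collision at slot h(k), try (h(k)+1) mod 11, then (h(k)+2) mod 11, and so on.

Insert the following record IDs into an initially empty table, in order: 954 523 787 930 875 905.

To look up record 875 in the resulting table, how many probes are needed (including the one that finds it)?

4

954 hashes to 5; slot 5 is free => place at 5.
523 hashes to 9; slot 9 is free => place at 9.
787 hashes to 9; 9 taken => place at 10.
930 hashes to 9; 9,10 taken => place at 0.
875 hashes to 9; 9,10,0 taken => place at 1.
905 hashes to 4; slot 4 is free => place at 4.
Table: [930, 875, ., ., 905, 954, ., ., ., 523, 787]
Lookup 875: h=9, probe 9,10,0,1 → found at 1.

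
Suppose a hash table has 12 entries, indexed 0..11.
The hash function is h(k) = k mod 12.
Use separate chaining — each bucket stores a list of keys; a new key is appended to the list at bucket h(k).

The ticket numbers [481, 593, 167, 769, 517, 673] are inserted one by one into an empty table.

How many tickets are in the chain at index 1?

481 → bucket 1
593 → bucket 5
167 → bucket 11
769 → bucket 1 (collision)
517 → bucket 1 (collision)
673 → bucket 1 (collision)
Final buckets:
0: _
1: 481 -> 769 -> 517 -> 673
2: _
3: _
4: _
5: 593
6: _
7: _
8: _
9: _
10: _
11: 167

4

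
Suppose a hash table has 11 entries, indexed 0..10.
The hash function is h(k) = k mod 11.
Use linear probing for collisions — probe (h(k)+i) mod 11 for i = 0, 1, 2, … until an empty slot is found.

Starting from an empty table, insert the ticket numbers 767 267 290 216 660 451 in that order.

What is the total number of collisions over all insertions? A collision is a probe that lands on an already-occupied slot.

1

767: h=8 => slot 8
267: h=3 => slot 3
290: h=4 => slot 4
216: h=7 => slot 7
660: h=0 => slot 0
451: h=0, probe 0,1 => slot 1
Table: [660, 451, _, 267, 290, _, _, 216, 767, _, _]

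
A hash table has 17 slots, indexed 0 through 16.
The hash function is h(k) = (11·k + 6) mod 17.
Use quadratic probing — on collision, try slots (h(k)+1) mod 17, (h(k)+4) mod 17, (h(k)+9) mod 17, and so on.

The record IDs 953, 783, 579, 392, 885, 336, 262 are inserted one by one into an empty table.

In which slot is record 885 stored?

16

Insert 953: h=0, slot 0 empty => index 0.
Insert 783: h=0, slot 0 occupied => index 1.
Insert 579: h=0, slots 0,1 occupied => index 4.
Insert 392: h=0, slots 0,1,4 occupied => index 9.
Insert 885: h=0, slots 0,1,4,9 occupied => index 16.
Insert 336: h=13, slot 13 empty => index 13.
Insert 262: h=15, slot 15 empty => index 15.
Table: [953, 783, ., ., 579, ., ., ., ., 392, ., ., ., 336, ., 262, 885]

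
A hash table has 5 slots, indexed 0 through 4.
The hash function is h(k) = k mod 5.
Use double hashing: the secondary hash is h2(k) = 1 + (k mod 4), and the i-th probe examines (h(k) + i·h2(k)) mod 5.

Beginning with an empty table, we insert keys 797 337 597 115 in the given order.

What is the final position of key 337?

797 hashes to 2; slot 2 is free → place at 2.
337 hashes to 2, h2=2; 2 taken → place at 4.
597 hashes to 2, h2=2; 2,4 taken → place at 1.
115 hashes to 0; slot 0 is free → place at 0.
Table: [115, 597, 797, -, 337]

4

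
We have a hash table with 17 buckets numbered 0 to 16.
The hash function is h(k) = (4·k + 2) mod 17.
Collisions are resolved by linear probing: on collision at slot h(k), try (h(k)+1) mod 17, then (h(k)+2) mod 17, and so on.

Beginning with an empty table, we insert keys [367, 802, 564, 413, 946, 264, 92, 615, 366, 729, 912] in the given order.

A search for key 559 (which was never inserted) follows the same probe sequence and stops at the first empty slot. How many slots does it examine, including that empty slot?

367 hashes to 8; slot 8 is free → place at 8.
802 hashes to 14; slot 14 is free → place at 14.
564 hashes to 14; 14 taken → place at 15.
413 hashes to 5; slot 5 is free → place at 5.
946 hashes to 12; slot 12 is free → place at 12.
264 hashes to 4; slot 4 is free → place at 4.
92 hashes to 13; slot 13 is free → place at 13.
615 hashes to 14; 14,15 taken → place at 16.
366 hashes to 4; 4,5 taken → place at 6.
729 hashes to 11; slot 11 is free → place at 11.
912 hashes to 12; 12,13,14,15,16 taken → place at 0.
Table: [912, ∅, ∅, ∅, 264, 413, 366, ∅, 367, ∅, ∅, 729, 946, 92, 802, 564, 615]
Lookup 559: h=11, probe 11,12,13,14,15,16,0,1 → slot 1 empty, not found.

8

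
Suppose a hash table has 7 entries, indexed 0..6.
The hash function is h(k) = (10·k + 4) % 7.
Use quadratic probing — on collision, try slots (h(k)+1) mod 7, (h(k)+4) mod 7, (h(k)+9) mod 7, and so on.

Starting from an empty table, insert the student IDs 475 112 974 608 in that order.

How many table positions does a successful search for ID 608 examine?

Insert 475: h=1, slot 1 empty => index 1.
Insert 112: h=4, slot 4 empty => index 4.
Insert 974: h=0, slot 0 empty => index 0.
Insert 608: h=1, slot 1 occupied => index 2.
Table: [974, 475, 608, ., 112, ., .]
Lookup 608: h=1, probe 1,2 → found at 2.

2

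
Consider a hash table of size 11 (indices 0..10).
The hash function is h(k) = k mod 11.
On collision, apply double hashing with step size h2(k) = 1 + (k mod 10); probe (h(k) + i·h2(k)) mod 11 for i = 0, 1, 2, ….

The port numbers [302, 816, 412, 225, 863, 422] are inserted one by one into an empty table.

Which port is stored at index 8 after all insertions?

302: h=5 => slot 5
816: h=2 => slot 2
412: h=5, h2=3, probe 5,8 => slot 8
225: h=5, h2=6, probe 5,0 => slot 0
863: h=5, h2=4, probe 5,9 => slot 9
422: h=4 => slot 4
Table: [225, ∅, 816, ∅, 422, 302, ∅, ∅, 412, 863, ∅]

412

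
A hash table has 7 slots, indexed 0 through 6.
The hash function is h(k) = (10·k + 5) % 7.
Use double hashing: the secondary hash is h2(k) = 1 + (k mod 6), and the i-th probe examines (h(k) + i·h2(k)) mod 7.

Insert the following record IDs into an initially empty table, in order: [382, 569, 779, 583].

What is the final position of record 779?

382 hashes to 3; slot 3 is free -> place at 3.
569 hashes to 4; slot 4 is free -> place at 4.
779 hashes to 4, h2=6; 4,3 taken -> place at 2.
583 hashes to 4, h2=2; 4 taken -> place at 6.
Table: [—, —, 779, 382, 569, —, 583]

2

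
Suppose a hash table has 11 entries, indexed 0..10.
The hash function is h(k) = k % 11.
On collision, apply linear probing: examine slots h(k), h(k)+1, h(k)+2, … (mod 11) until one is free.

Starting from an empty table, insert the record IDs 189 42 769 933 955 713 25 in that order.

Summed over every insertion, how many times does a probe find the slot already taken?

11

189: h=2 → slot 2
42: h=9 → slot 9
769: h=10 → slot 10
933: h=9, probe 9,10,0 → slot 0
955: h=9, probe 9,10,0,1 → slot 1
713: h=9, probe 9,10,0,1,2,3 → slot 3
25: h=3, probe 3,4 → slot 4
Table: [933, 955, 189, 713, 25, -, -, -, -, 42, 769]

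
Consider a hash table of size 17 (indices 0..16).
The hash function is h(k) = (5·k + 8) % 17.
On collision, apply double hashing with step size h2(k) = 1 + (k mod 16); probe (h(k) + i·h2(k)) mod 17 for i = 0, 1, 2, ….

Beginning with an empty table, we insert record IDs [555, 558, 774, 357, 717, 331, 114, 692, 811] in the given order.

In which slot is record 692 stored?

Insert 555: h=12, slot 12 empty -> index 12.
Insert 558: h=10, slot 10 empty -> index 10.
Insert 774: h=2, slot 2 empty -> index 2.
Insert 357: h=8, slot 8 empty -> index 8.
Insert 717: h=6, slot 6 empty -> index 6.
Insert 331: h=14, slot 14 empty -> index 14.
Insert 114: h=0, slot 0 empty -> index 0.
Insert 692: h=0, h2=5, slot 0 occupied -> index 5.
Insert 811: h=0, h2=12, slots 0,12 occupied -> index 7.
Table: [114, -, 774, -, -, 692, 717, 811, 357, -, 558, -, 555, -, 331, -, -]

5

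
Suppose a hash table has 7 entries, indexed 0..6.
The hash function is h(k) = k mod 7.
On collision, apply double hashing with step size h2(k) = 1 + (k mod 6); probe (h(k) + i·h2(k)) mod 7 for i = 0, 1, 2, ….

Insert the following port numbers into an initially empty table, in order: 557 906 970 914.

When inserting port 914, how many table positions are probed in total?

557 hashes to 4; slot 4 is free => place at 4.
906 hashes to 3; slot 3 is free => place at 3.
970 hashes to 4, h2=5; 4 taken => place at 2.
914 hashes to 4, h2=3; 4 taken => place at 0.
Table: [914, —, 970, 906, 557, —, —]

2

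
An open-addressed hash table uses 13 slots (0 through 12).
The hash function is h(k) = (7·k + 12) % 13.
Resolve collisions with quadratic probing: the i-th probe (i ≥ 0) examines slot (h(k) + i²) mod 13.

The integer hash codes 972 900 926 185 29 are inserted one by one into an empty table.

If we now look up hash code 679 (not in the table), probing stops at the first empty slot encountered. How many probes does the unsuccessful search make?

5

Insert 972: h=4, slot 4 empty => index 4.
Insert 900: h=7, slot 7 empty => index 7.
Insert 926: h=7, slot 7 occupied => index 8.
Insert 185: h=7, slots 7,8 occupied => index 11.
Insert 29: h=7, slots 7,8,11 occupied => index 3.
Table: [., ., ., 29, 972, ., ., 900, 926, ., ., 185, .]
Lookup 679: h=7, probe 7,8,11,3,10 → slot 10 empty, not found.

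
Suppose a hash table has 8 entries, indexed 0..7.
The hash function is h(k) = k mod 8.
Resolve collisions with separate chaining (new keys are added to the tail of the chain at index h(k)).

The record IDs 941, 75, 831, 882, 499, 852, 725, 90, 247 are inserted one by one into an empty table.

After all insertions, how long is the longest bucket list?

2

941 -> bucket 5
75 -> bucket 3
831 -> bucket 7
882 -> bucket 2
499 -> bucket 3 (collision)
852 -> bucket 4
725 -> bucket 5 (collision)
90 -> bucket 2 (collision)
247 -> bucket 7 (collision)
Final buckets:
0: ∅
1: ∅
2: 882 -> 90
3: 75 -> 499
4: 852
5: 941 -> 725
6: ∅
7: 831 -> 247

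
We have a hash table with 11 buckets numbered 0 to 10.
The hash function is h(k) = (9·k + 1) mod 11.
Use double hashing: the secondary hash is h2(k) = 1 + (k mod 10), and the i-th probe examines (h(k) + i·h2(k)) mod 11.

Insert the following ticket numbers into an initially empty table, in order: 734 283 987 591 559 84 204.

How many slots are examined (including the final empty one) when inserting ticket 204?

3

734 hashes to 7; slot 7 is free → place at 7.
283 hashes to 7, h2=4; 7 taken → place at 0.
987 hashes to 7, h2=8; 7 taken → place at 4.
591 hashes to 7, h2=2; 7 taken → place at 9.
559 hashes to 5; slot 5 is free → place at 5.
84 hashes to 9, h2=5; 9 taken → place at 3.
204 hashes to 0, h2=5; 0,5 taken → place at 10.
Table: [283, _, _, 84, 987, 559, _, 734, _, 591, 204]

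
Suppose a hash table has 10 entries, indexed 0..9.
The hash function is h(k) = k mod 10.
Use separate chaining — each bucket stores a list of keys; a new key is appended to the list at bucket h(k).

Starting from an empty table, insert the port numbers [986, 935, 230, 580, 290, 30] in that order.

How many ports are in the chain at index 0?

4

986 → bucket 6
935 → bucket 5
230 → bucket 0
580 → bucket 0 (collision)
290 → bucket 0 (collision)
30 → bucket 0 (collision)
Final buckets:
0: 230 -> 580 -> 290 -> 30
1: .
2: .
3: .
4: .
5: 935
6: 986
7: .
8: .
9: .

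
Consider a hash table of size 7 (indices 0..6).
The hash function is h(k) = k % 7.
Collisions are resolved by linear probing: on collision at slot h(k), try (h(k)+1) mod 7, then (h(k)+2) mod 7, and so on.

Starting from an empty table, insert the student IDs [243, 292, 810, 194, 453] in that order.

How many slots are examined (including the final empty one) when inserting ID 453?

243: h=5 => slot 5
292: h=5, probe 5,6 => slot 6
810: h=5, probe 5,6,0 => slot 0
194: h=5, probe 5,6,0,1 => slot 1
453: h=5, probe 5,6,0,1,2 => slot 2
Table: [810, 194, 453, ., ., 243, 292]

5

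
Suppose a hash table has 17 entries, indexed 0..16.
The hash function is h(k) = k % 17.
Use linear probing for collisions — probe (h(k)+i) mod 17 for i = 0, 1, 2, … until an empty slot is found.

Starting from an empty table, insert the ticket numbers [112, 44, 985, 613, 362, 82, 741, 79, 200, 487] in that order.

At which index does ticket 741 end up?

12

Insert 112: h=10, slot 10 empty → index 10.
Insert 44: h=10, slot 10 occupied → index 11.
Insert 985: h=16, slot 16 empty → index 16.
Insert 613: h=1, slot 1 empty → index 1.
Insert 362: h=5, slot 5 empty → index 5.
Insert 82: h=14, slot 14 empty → index 14.
Insert 741: h=10, slots 10,11 occupied → index 12.
Insert 79: h=11, slots 11,12 occupied → index 13.
Insert 200: h=13, slots 13,14 occupied → index 15.
Insert 487: h=11, slots 11,12,13,14,15,16 occupied → index 0.
Table: [487, 613, _, _, _, 362, _, _, _, _, 112, 44, 741, 79, 82, 200, 985]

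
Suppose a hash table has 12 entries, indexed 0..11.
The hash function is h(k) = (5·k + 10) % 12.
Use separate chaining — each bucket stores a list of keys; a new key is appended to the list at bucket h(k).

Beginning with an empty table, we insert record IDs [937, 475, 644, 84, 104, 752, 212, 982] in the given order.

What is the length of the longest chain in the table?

4

937 → bucket 3
475 → bucket 9
644 → bucket 2
84 → bucket 10
104 → bucket 2 (collision)
752 → bucket 2 (collision)
212 → bucket 2 (collision)
982 → bucket 0
Final buckets:
0: 982
1: -
2: 644 -> 104 -> 752 -> 212
3: 937
4: -
5: -
6: -
7: -
8: -
9: 475
10: 84
11: -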